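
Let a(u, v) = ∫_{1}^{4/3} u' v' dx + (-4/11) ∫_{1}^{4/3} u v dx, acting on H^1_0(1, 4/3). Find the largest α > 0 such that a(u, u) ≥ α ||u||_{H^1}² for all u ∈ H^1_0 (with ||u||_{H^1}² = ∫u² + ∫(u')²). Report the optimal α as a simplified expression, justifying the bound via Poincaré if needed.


α = (-4 + 99*π^2)/(11*(1 + 9*π^2))

Coercivity of a(·,·) on H^1_0(1, 4/3) means a(u, u) ≥ α ||u||_{H^1}² for every u ∈ H^1_0.
The interval has length L = 1/3, and Poincaré/coercivity depend only on L. Here a(u, u) = ∫(u')² + (-4/11)·∫u².
Here c = -4/11 < 0 with |c| < (π/L)² = 9*π^2, so coercivity still holds. The condition a(u,u) ≥ α||u||_{H^1}² reads (1−α)∫(u')² ≥ (α−c)∫u². Any admissible α is ≤ 1 (rapidly oscillating u have ∫u²/∫(u')² → 0), and α = 1 would force 0 ≥ (1−c)∫u², impossible since c < 1; so 1−α > 0. By the sharp Poincaré inequality on H^1_0 of an interval of length L, ∫(u')² ≥ (π/L)²∫u² with equality for the first sine mode sin(π(x−x₀)/L) (x₀ the left endpoint), so the inequality holds for all u iff (1−α)(π/L)² ≥ α − c, i.e. α ≤ ((π/L)² + c)/((π/L)² + 1) = (1 + c(L/π)²)/(1 + (L/π)²). (Direct route, valid since c ≤ 0: Poincaré gives c∫u² ≥ c(L/π)²∫(u')², so a(u,u) ≥ (1 + c(L/π)²)∫(u')², while ||u||_{H^1}² ≤ (1 + (L/π)²)∫(u')²; dividing yields the same α.) With (π/L)² = 9*π^2 and c = -4/11, the largest admissible constant is α = ((π/L)² + c)/((π/L)² + 1).
Simplifying, α = (-4 + 99*π^2)/(11*(1 + 9*π^2)).


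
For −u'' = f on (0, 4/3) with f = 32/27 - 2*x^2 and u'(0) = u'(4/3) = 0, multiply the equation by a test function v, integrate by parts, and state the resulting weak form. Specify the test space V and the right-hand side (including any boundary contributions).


V = H^1(0, 4/3) (no boundary constraint on v; u is determined up to an additive constant); weak form: ∫_0^4/3 u'v' dx = ∫_0^4/3 (32/27 - 2*x^2) v dx for all v ∈ V.

Multiply both sides by a test function v and integrate from 0 to 4/3:
  ∫_0^4/3 −u''(x) v(x) dx = ∫_0^4/3 f(x) v(x) dx.
Integrate the LHS by parts once:
  ∫_0^4/3 −u'' v dx = −[u'(x) v(x)]_0^4/3 + ∫_0^4/3 u'(x) v'(x) dx.
Thus ∫_0^4/3 u'(x) v'(x) dx = ∫_0^4/3 f(x) v(x) dx + [u'(x) v(x)]_0^4/3.
Choose V so that boundary terms are either known or forced to vanish.
u has homogeneous Neumann: u'(0) = u'(4/3) = 0. So [u' v]_0^4/3 = 0·v(4/3) − 0·v(0) = 0 for any v; take V = H^1(0, 4/3).
Weak formulation: find u (satisfying any essential BC) such that ∫_0^4/3 u'(x) v'(x) dx = ∫_0^4/3 f v dx for all v ∈ V (homogeneous Neumann, so boundary terms vanish).
Substituting f(x) = 32/27 - 2*x^2, the right-hand side is ∫_0^4/3 (32/27 - 2*x^2) v dx.
Compatibility check (pure Neumann): taking v ≡ 1 ∈ V gives 0 = ∫_0^4/3 f dx + (0) − (0), i.e. ∫_0^4/3 f dx must equal u'(0) − u'(4/3) = 0. Indeed ∫_0^4/3 (32/27 - 2*x^2) dx = 0, so the data are compatible. The solution is then unique only up to an additive constant (fix it e.g. by requiring ∫_0^4/3 u dx = 0).


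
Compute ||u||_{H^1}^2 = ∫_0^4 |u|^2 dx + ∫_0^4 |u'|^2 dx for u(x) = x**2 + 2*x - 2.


||u||_{H^1}^2 = 8672/15

The H^1 norm (squared) on an interval (0, L) is
  ||u||_{H^1}^2 = ∫_0^L u(x)^2 dx + ∫_0^L u'(x)^2 dx.
Compute u'(x) = 2*x + 2.
Then u(x)^2 = x**4 + 4*x**3 - 8*x + 4 and u'(x)^2 = 4*x**2 + 8*x + 4.
Integrate each monomial from 0 to 4 using ∫_0^4 c·x^n dx = c·4^(n+1)/(n+1):
  ∫_0^4 u(x)^2 dx = ∫_0^4 (x^4 + 4*x^3 - 8*x + 4) dx. Term by term:
    ∫_0^4 x^4 dx = 1024/5;  ∫_0^4 4*x^3 dx = 256;  ∫_0^4 -8*x dx = -64;
    ∫_0^4 4 dx = 16.
  Sum: 1024/5 + 256 − 64 + 16 = 2064/5.
  ∫_0^4 u'(x)^2 dx = ∫_0^4 (4*x^2 + 8*x + 4) dx. Term by term:
    ∫_0^4 4*x^2 dx = 256/3;  ∫_0^4 8*x dx = 64;  ∫_0^4 4 dx = 16.
  Sum: 256/3 + 64 + 16 = 496/3.
Adding: ||u||_{H^1}^2 = 2064/5 + 496/3 = 8672/15.


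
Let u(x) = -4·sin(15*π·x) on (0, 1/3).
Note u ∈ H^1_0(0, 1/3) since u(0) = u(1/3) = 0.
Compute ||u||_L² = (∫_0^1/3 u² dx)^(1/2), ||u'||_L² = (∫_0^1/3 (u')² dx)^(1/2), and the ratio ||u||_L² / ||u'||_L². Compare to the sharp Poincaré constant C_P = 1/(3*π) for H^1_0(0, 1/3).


||u||_L² / ||u'||_L² = 1/(15*π) < C_P = 1/(3*π).

u(x) = -4·sin(15*π·x), so u'(x) = -60*π*cos(15*π*x).
Writing u(x) = A·sin(kπx/L) with A = -4 and k = 5, use ∫_0^L sin²(kπx/L) dx = L/2 and ∫_0^L cos²(kπx/L) dx = L/2.
u² = 16·sin²(15*π·x) and (u')² = 3600*π^2·cos²(15*π·x), and each of sin², cos² integrates to L/2 = 1/6 over (0, 1/3).
∫_0^1/3 u² dx = 8/3, so ||u||_L² = 2*sqrt(6)/3.
∫_0^1/3 (u')² dx = 600*π^2, so ||u'||_L² = 10*sqrt(6)*π.
Ratio ||u||_L² / ||u'||_L² = 1/(15*π).
Sharp Poincaré constant on H^1_0(0, 1/3) is C_P = L/π = 1/(3*π), achieved by sin(3*π·x).
This is the k = 5 harmonic; the ratio L/(kπ) is strictly less than C_P = L/π, consistent with the sharp inequality ||u||_L² ≤ C_P ||u'||_L².


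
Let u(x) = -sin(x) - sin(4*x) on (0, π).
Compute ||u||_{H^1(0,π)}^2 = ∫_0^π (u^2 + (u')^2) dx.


||u||_{H^1(0,π)}^2 = 19*π/2

u'(x) = -cos(x) - 4*cos(4*x).
Expand u² and (u')² and integrate term by term on (0, π), using: for integers n ≥ 1, ∫_0^π sin²(nx) dx = ∫_0^π cos²(nx) dx = π/2; for n ≠ n', ∫_0^π sin(nx)sin(n'x) dx = ∫_0^π cos(nx)cos(n'x) dx = 0; and by product-to-sum, ∫_0^π sin(nx)cos(n'x) dx = ½∫_0^π [sin((n+n')x) + sin((n−n')x)] dx, which is 0 when n+n' is even and 2n/(n²−n'²) when n+n' is odd (it need not vanish on (0, π)).
  u² squared terms: (-1)²·∫sin(x)² dx = 1·π/2 = π/2;  (-1)²·∫sin(4x)² dx = 1·π/2 = π/2.
  u² cross terms: 2·(-1)·(-1)·∫sin(x)·sin(4x) dx = 2·(0) = 0.
  So ∫_0^π u² dx = π/2 + π/2 + 0 = π.
  (u')² squared terms: (-1)²·∫cos(x)² dx = 1·π/2 = π/2;  (-4)²·∫cos(4x)² dx = 16·π/2 = 8*π.
  (u')² cross terms: 2·(-1)·(-4)·∫cos(x)·cos(4x) dx = 8·(0) = 0.
  So ∫_0^π (u')² dx = π/2 + 8*π + 0 = 17*π/2.
||u||_{H^1}^2 = (π) + (17*π/2) = 19*π/2.


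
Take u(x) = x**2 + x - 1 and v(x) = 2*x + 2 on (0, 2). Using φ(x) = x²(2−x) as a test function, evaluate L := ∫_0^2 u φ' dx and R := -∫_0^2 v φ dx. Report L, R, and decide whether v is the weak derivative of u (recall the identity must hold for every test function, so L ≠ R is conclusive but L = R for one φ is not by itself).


LHS = -68/15, RHS = -88/15. No, v is not the weak derivative of u.

u(x) = x**2 + x - 1, classical derivative u'(x) = 2*x + 1.
φ(x) = x²(2−x), so φ'(x) = x*(4 - 3*x).
Note φ(0) = φ(2) = 0, so the boundary term u·φ vanishes.
LHS = ∫_0^2 u(x) φ'(x) dx = ∫_0^2 (-3*x^4 + x^3 + 7*x^2 - 4*x) dx. Term by term:
  ∫_0^2 -3*x^4 dx = -96/5;  ∫_0^2 x^3 dx = 4;  ∫_0^2 7*x^2 dx = 56/3;
  ∫_0^2 -4*x dx = -8.
Sum: -96/5 + 4 + 56/3 − 8 = -68/15.
So LHS = -68/15.
∫_0^2 v(x) φ(x) dx = ∫_0^2 (-2*x^4 + 2*x^3 + 4*x^2) dx. Term by term:
  ∫_0^2 -2*x^4 dx = -64/5;  ∫_0^2 2*x^3 dx = 8;  ∫_0^2 4*x^2 dx = 32/3.
Sum: -64/5 + 8 + 32/3 = 88/15.
So RHS = -∫_0^2 v(x) φ(x) dx = -88/15.
LHS − RHS = 4/3 ≠ 0, so the identity fails.
(For a valid weak derivative the identity must hold for EVERY test function, in particular this one. The failure shows v is NOT the weak derivative of u.)
Correct weak derivative would be u'(x) = 2*x + 1.


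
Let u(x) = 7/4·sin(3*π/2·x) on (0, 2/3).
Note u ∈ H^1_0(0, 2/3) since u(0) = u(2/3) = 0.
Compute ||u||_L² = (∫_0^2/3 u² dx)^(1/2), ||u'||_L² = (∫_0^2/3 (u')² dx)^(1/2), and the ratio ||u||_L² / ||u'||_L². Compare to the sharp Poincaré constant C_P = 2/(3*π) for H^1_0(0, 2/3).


||u||_L² / ||u'||_L² = 2/(3*π) = C_P.

u(x) = 7/4·sin(3*π/2·x), so u'(x) = 21*π*cos(3*π*x/2)/8.
Writing u(x) = A·sin(kπx/L) with A = 7/4 and k = 1, use ∫_0^L sin²(kπx/L) dx = L/2 and ∫_0^L cos²(kπx/L) dx = L/2.
u² = 49/16·sin²(3*π/2·x) and (u')² = 441*π^2/64·cos²(3*π/2·x), and each of sin², cos² integrates to L/2 = 1/3 over (0, 2/3).
∫_0^2/3 u² dx = 49/48, so ||u||_L² = 7*sqrt(3)/12.
∫_0^2/3 (u')² dx = 147*π^2/64, so ||u'||_L² = 7*sqrt(3)*π/8.
Ratio ||u||_L² / ||u'||_L² = 2/(3*π).
Sharp Poincaré constant on H^1_0(0, 2/3) is C_P = L/π = 2/(3*π), achieved by sin(3*π/2·x).
This is the k = 1 eigenfunction (up to amplitude), so the ratio equals the sharp Poincaré constant exactly.


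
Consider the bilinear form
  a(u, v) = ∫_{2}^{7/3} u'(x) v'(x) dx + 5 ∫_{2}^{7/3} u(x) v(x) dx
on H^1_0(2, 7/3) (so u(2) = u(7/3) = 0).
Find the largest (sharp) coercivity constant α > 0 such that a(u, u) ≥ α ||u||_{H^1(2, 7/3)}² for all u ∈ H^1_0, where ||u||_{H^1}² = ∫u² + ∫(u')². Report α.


α = 1

Coercivity of a(·,·) on H^1_0(2, 7/3) means a(u, u) ≥ α ||u||_{H^1}² for every u ∈ H^1_0.
The interval has length L = 1/3, and Poincaré/coercivity depend only on L. Here a(u, u) = ∫(u')² + (5)·∫u².
Here c = 5 ≥ 1, so a(u,u) = ∫(u')² + c∫u² ≥ ∫(u')² + ∫u² = ||u||_{H^1}², i.e. α = 1 works. No larger α is possible: a(u,u) ≥ α||u||_{H^1}² means (1−α)∫(u')² ≥ (α−c)∫u², and for the modes u_n = sin(nπ(x−x₀)/L) (x₀ the left endpoint) one has ∫u_n²/∫(u_n')² = (L/(nπ))² → 0, so a(u_n,u_n)/||u_n||_{H^1}² → 1. Hence the optimal constant is α = 1.
Therefore α = 1.


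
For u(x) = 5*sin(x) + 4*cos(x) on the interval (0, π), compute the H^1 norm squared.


||u||_{H^1(0,π)}^2 = 41*π

u'(x) = -4*sin(x) + 5*cos(x).
Expand u² and (u')² and integrate term by term on (0, π), using: for integers n ≥ 1, ∫_0^π sin²(nx) dx = ∫_0^π cos²(nx) dx = π/2; for n ≠ n', ∫_0^π sin(nx)sin(n'x) dx = ∫_0^π cos(nx)cos(n'x) dx = 0; and by product-to-sum, ∫_0^π sin(nx)cos(n'x) dx = ½∫_0^π [sin((n+n')x) + sin((n−n')x)] dx, which is 0 when n+n' is even and 2n/(n²−n'²) when n+n' is odd (it need not vanish on (0, π)).
  u² squared terms: (4)²·∫cos(x)² dx = 16·π/2 = 8*π;  (5)²·∫sin(x)² dx = 25·π/2 = 25*π/2.
  u² cross terms: 2·(4)·(5)·∫cos(x)·sin(x) dx = 40·(0) = 0.
  So ∫_0^π u² dx = 8*π + 25*π/2 + 0 = 41*π/2.
  (u')² squared terms: (-4)²·∫sin(x)² dx = 16·π/2 = 8*π;  (5)²·∫cos(x)² dx = 25·π/2 = 25*π/2.
  (u')² cross terms: 2·(-4)·(5)·∫sin(x)·cos(x) dx = -40·(0) = 0.
  So ∫_0^π (u')² dx = 8*π + 25*π/2 + 0 = 41*π/2.
||u||_{H^1}^2 = (41*π/2) + (41*π/2) = 41*π.


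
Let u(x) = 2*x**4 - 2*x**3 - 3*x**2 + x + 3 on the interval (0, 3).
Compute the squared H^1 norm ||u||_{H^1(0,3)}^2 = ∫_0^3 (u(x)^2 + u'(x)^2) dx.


||u||_{H^1}^2 = 93567/10

The H^1 norm (squared) on an interval (0, L) is
  ||u||_{H^1}^2 = ∫_0^L u(x)^2 dx + ∫_0^L u'(x)^2 dx.
Compute u'(x) = 8*x**3 - 6*x**2 - 6*x + 1.
Then u(x)^2 = 4*x**8 - 8*x**7 - 8*x**6 + 16*x**5 + 17*x**4 - 18*x**3 - 17*x**2 + 6*x + 9 and u'(x)^2 = 64*x**6 - 96*x**5 - 60*x**4 + 88*x**3 + 24*x**2 - 12*x + 1.
Integrate each monomial from 0 to 3 using ∫_0^3 c·x^n dx = c·3^(n+1)/(n+1):
  ∫_0^3 u(x)^2 dx = ∫_0^3 (4*x^8 - 8*x^7 - 8*x^6 + 16*x^5 + 17*x^4 - 18*x^3 - 17*x^2 + 6*x + 9) dx. Term by term:
    ∫_0^3 4*x^8 dx = 8748;  ∫_0^3 -8*x^7 dx = -6561;  ∫_0^3 -8*x^6 dx = -17496/7;
    ∫_0^3 16*x^5 dx = 1944;  ∫_0^3 17*x^4 dx = 4131/5;  ∫_0^3 -18*x^3 dx = -729/2;
    ∫_0^3 -17*x^2 dx = -153;  ∫_0^3 6*x dx = 27;  ∫_0^3 9 dx = 27.
  Sum: 8748 − 6561 − 17496/7 + 1944 + 4131/5 − 729/2 − 153 + 27 + 27 = 139599/70.
  ∫_0^3 u'(x)^2 dx = ∫_0^3 (64*x^6 - 96*x^5 - 60*x^4 + 88*x^3 + 24*x^2 - 12*x + 1) dx. Term by term:
    ∫_0^3 64*x^6 dx = 139968/7;  ∫_0^3 -96*x^5 dx = -11664;  ∫_0^3 -60*x^4 dx = -2916;
    ∫_0^3 88*x^3 dx = 1782;  ∫_0^3 24*x^2 dx = 216;  ∫_0^3 -12*x dx = -54;
    ∫_0^3 1 dx = 3.
  Sum: 139968/7 − 11664 − 2916 + 1782 + 216 − 54 + 3 = 51537/7.
Adding: ||u||_{H^1}^2 = 139599/70 + 51537/7 = 93567/10.


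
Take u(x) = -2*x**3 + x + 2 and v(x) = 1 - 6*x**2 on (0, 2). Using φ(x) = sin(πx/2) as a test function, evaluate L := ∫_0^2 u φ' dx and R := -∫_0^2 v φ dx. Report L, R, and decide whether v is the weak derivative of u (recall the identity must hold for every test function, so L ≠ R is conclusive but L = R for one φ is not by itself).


LHS = -192/π^3 + 44/π, RHS = -192/π^3 + 44/π. Yes, v = u' weakly.

u(x) = -2*x**3 + x + 2, classical derivative u'(x) = 1 - 6*x**2.
φ(x) = sin(πx/2), so φ'(x) = π*cos(π*x/2)/2.
Note φ(0) = φ(2) = 0, so the boundary term u·φ vanishes.
LHS = ∫_0^2 u(x) φ'(x) dx = ∫_0^2 (-π*x^3*cos(π*x/2) + π*x*cos(π*x/2)/2 + π*cos(π*x/2)) dx. Term by term:
  ∫_0^2 π*cos(π*x/2) dx = 0;  ∫_0^2 π*x*cos(π*x/2)/2 dx = -4/π;  ∫_0^2 -π*x^3*cos(π*x/2) dx = -192/π^3 + 48/π.
Sum: 0 − 4/π + -192/π^3 + 48/π = -192/π^3 + 44/π.
So LHS = -192/π^3 + 44/π.
∫_0^2 v(x) φ(x) dx = ∫_0^2 (-6*x^2*sin(π*x/2) + sin(π*x/2)) dx. Term by term:
  ∫_0^2 -6*x^2*sin(π*x/2) dx = -48/π + 192/π^3;  ∫_0^2 sin(π*x/2) dx = 4/π.
Sum: -48/π + 192/π^3 + 4/π = -44/π + 192/π^3.
So RHS = -∫_0^2 v(x) φ(x) dx = -192/π^3 + 44/π.
LHS = RHS, so the identity holds for this test φ.
Moreover u is smooth here and v(x) = u'(x) = 1 - 6*x**2 pointwise, so the identity holds for every test function. Hence v is the weak derivative of u.


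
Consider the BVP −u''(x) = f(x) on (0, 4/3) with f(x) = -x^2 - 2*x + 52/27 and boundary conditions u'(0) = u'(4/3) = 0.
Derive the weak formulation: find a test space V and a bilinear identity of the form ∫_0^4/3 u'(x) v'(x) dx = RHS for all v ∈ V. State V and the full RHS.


V = H^1(0, 4/3) (no boundary constraint on v; u is determined up to an additive constant); weak form: ∫_0^4/3 u'v' dx = ∫_0^4/3 (-x^2 - 2*x + 52/27) v dx for all v ∈ V.

Multiply both sides by a test function v and integrate from 0 to 4/3:
  ∫_0^4/3 −u''(x) v(x) dx = ∫_0^4/3 f(x) v(x) dx.
Integrate the LHS by parts once:
  ∫_0^4/3 −u'' v dx = −[u'(x) v(x)]_0^4/3 + ∫_0^4/3 u'(x) v'(x) dx.
Thus ∫_0^4/3 u'(x) v'(x) dx = ∫_0^4/3 f(x) v(x) dx + [u'(x) v(x)]_0^4/3.
Choose V so that boundary terms are either known or forced to vanish.
u has homogeneous Neumann: u'(0) = u'(4/3) = 0. So [u' v]_0^4/3 = 0·v(4/3) − 0·v(0) = 0 for any v; take V = H^1(0, 4/3).
Weak formulation: find u (satisfying any essential BC) such that ∫_0^4/3 u'(x) v'(x) dx = ∫_0^4/3 f v dx for all v ∈ V (homogeneous Neumann, so boundary terms vanish).
Substituting f(x) = -x^2 - 2*x + 52/27, the right-hand side is ∫_0^4/3 (-x^2 - 2*x + 52/27) v dx.
Compatibility check (pure Neumann): taking v ≡ 1 ∈ V gives 0 = ∫_0^4/3 f dx + (0) − (0), i.e. ∫_0^4/3 f dx must equal u'(0) − u'(4/3) = 0. Indeed ∫_0^4/3 (-x^2 - 2*x + 52/27) dx = 0, so the data are compatible. The solution is then unique only up to an additive constant (fix it e.g. by requiring ∫_0^4/3 u dx = 0).


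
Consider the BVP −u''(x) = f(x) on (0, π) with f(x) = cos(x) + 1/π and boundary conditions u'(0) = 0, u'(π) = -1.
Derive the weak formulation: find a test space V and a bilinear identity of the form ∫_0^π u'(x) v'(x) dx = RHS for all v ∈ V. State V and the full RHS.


V = H^1(0, π) (v unrestricted at boundary; u is determined up to an additive constant); weak form: ∫_0^π u'v' dx = ∫_0^π (cos(x) + 1/π) v dx − v(π) for all v ∈ V.

Multiply both sides by a test function v and integrate from 0 to π:
  ∫_0^π −u''(x) v(x) dx = ∫_0^π f(x) v(x) dx.
Integrate the LHS by parts once:
  ∫_0^π −u'' v dx = −[u'(x) v(x)]_0^π + ∫_0^π u'(x) v'(x) dx.
Thus ∫_0^π u'(x) v'(x) dx = ∫_0^π f(x) v(x) dx + [u'(x) v(x)]_0^π.
Choose V so that boundary terms are either known or forced to vanish.
u has inhomogeneous Neumann u'(0) = 0, u'(π) = -1. [u' v]_0^π = (-1)·v(π) − (0)·v(0) = − v(π). Take V = H^1(0, π); boundary term becomes part of RHS.
Weak formulation: find u (satisfying any essential BC) such that ∫_0^π u'(x) v'(x) dx = ∫_0^π f v dx − v(π) for all v ∈ V (Neumann data are natural BCs: they enter the RHS as boundary terms).
Substituting f(x) = cos(x) + 1/π, the right-hand side is ∫_0^π (cos(x) + 1/π) v dx − v(π).
Compatibility check (pure Neumann): taking v ≡ 1 ∈ V gives 0 = ∫_0^π f dx + (-1) − (0), i.e. ∫_0^π f dx must equal u'(0) − u'(π) = 1. Indeed ∫_0^π (cos(x) + 1/π) dx = 1, so the data are compatible. The solution is then unique only up to an additive constant (fix it e.g. by requiring ∫_0^π u dx = 0).


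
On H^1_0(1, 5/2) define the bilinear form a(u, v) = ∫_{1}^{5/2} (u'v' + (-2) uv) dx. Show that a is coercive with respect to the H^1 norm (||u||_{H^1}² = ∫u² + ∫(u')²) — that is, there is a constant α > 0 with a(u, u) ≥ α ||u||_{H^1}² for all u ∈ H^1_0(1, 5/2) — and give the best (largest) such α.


α = 2*(-9 + 2*π^2)/(9 + 4*π^2)

Coercivity of a(·,·) on H^1_0(1, 5/2) means a(u, u) ≥ α ||u||_{H^1}² for every u ∈ H^1_0.
The interval has length L = 3/2, and Poincaré/coercivity depend only on L. Here a(u, u) = ∫(u')² + (-2)·∫u².
Here c = -2 < 0 with |c| < (π/L)² = 4*π^2/9, so coercivity still holds. The condition a(u,u) ≥ α||u||_{H^1}² reads (1−α)∫(u')² ≥ (α−c)∫u². Any admissible α is ≤ 1 (rapidly oscillating u have ∫u²/∫(u')² → 0), and α = 1 would force 0 ≥ (1−c)∫u², impossible since c < 1; so 1−α > 0. By the sharp Poincaré inequality on H^1_0 of an interval of length L, ∫(u')² ≥ (π/L)²∫u² with equality for the first sine mode sin(π(x−x₀)/L) (x₀ the left endpoint), so the inequality holds for all u iff (1−α)(π/L)² ≥ α − c, i.e. α ≤ ((π/L)² + c)/((π/L)² + 1) = (1 + c(L/π)²)/(1 + (L/π)²). (Direct route, valid since c ≤ 0: Poincaré gives c∫u² ≥ c(L/π)²∫(u')², so a(u,u) ≥ (1 + c(L/π)²)∫(u')², while ||u||_{H^1}² ≤ (1 + (L/π)²)∫(u')²; dividing yields the same α.) With (π/L)² = 4*π^2/9 and c = -2, the largest admissible constant is α = ((π/L)² + c)/((π/L)² + 1).
Simplifying, α = 2*(-9 + 2*π^2)/(9 + 4*π^2).


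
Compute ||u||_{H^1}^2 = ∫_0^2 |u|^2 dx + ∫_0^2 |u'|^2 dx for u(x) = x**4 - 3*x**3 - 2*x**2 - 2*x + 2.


||u||_{H^1}^2 = 16912/45

The H^1 norm (squared) on an interval (0, L) is
  ||u||_{H^1}^2 = ∫_0^L u(x)^2 dx + ∫_0^L u'(x)^2 dx.
Compute u'(x) = 4*x**3 - 9*x**2 - 4*x - 2.
Then u(x)^2 = x**8 - 6*x**7 + 5*x**6 + 8*x**5 + 20*x**4 - 4*x**3 - 4*x**2 - 8*x + 4 and u'(x)^2 = 16*x**6 - 72*x**5 + 49*x**4 + 56*x**3 + 52*x**2 + 16*x + 4.
Integrate each monomial from 0 to 2 using ∫_0^2 c·x^n dx = c·2^(n+1)/(n+1):
  ∫_0^2 u(x)^2 dx = ∫_0^2 (x^8 - 6*x^7 + 5*x^6 + 8*x^5 + 20*x^4 - 4*x^3 - 4*x^2 - 8*x + 4) dx. Term by term:
    ∫_0^2 x^8 dx = 512/9;  ∫_0^2 -6*x^7 dx = -192;  ∫_0^2 5*x^6 dx = 640/7;
    ∫_0^2 8*x^5 dx = 256/3;  ∫_0^2 20*x^4 dx = 128;  ∫_0^2 -4*x^3 dx = -16;
    ∫_0^2 -4*x^2 dx = -32/3;  ∫_0^2 -8*x dx = -16;  ∫_0^2 4 dx = 8.
  Sum: 512/9 − 192 + 640/7 + 256/3 + 128 − 16 − 32/3 − 16 + 8 = 8504/63.
  ∫_0^2 u'(x)^2 dx = ∫_0^2 (16*x^6 - 72*x^5 + 49*x^4 + 56*x^3 + 52*x^2 + 16*x + 4) dx. Term by term:
    ∫_0^2 16*x^6 dx = 2048/7;  ∫_0^2 -72*x^5 dx = -768;  ∫_0^2 49*x^4 dx = 1568/5;
    ∫_0^2 56*x^3 dx = 224;  ∫_0^2 52*x^2 dx = 416/3;  ∫_0^2 16*x dx = 32;
    ∫_0^2 4 dx = 8.
  Sum: 2048/7 − 768 + 1568/5 + 224 + 416/3 + 32 + 8 = 25288/105.
Adding: ||u||_{H^1}^2 = 8504/63 + 25288/105 = 16912/45.


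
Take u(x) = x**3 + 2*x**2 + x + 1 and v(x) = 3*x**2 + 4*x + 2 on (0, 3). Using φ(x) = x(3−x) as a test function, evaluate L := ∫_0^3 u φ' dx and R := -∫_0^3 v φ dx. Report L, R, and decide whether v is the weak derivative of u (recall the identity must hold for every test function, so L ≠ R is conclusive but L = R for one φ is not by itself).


LHS = -1359/20, RHS = -1449/20. No, v is not the weak derivative of u.

u(x) = x**3 + 2*x**2 + x + 1, classical derivative u'(x) = 3*x**2 + 4*x + 1.
φ(x) = x(3−x), so φ'(x) = 3 - 2*x.
Note φ(0) = φ(3) = 0, so the boundary term u·φ vanishes.
LHS = ∫_0^3 u(x) φ'(x) dx = ∫_0^3 (-2*x^4 - x^3 + 4*x^2 + x + 3) dx. Term by term:
  ∫_0^3 -2*x^4 dx = -486/5;  ∫_0^3 -x^3 dx = -81/4;  ∫_0^3 4*x^2 dx = 36;
  ∫_0^3 x dx = 9/2;  ∫_0^3 3 dx = 9.
Sum: -486/5 − 81/4 + 36 + 9/2 + 9 = -1359/20.
So LHS = -1359/20.
∫_0^3 v(x) φ(x) dx = ∫_0^3 (-3*x^4 + 5*x^3 + 10*x^2 + 6*x) dx. Term by term:
  ∫_0^3 -3*x^4 dx = -729/5;  ∫_0^3 5*x^3 dx = 405/4;  ∫_0^3 10*x^2 dx = 90;
  ∫_0^3 6*x dx = 27.
Sum: -729/5 + 405/4 + 90 + 27 = 1449/20.
So RHS = -∫_0^3 v(x) φ(x) dx = -1449/20.
LHS − RHS = 9/2 ≠ 0, so the identity fails.
(For a valid weak derivative the identity must hold for EVERY test function, in particular this one. The failure shows v is NOT the weak derivative of u.)
Correct weak derivative would be u'(x) = 3*x**2 + 4*x + 1.


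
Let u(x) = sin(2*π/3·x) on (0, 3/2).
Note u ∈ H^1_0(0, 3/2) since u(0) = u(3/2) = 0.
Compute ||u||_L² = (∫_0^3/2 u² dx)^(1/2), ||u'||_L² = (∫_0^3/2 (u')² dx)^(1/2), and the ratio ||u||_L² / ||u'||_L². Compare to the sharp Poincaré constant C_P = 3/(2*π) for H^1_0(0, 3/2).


||u||_L² / ||u'||_L² = 3/(2*π) = C_P.

u(x) = sin(2*π/3·x), so u'(x) = 2*π*cos(2*π*x/3)/3.
Writing u(x) = A·sin(kπx/L) with A = 1 and k = 1, use ∫_0^L sin²(kπx/L) dx = L/2 and ∫_0^L cos²(kπx/L) dx = L/2.
u² = 1·sin²(2*π/3·x) and (u')² = 4*π^2/9·cos²(2*π/3·x), and each of sin², cos² integrates to L/2 = 3/4 over (0, 3/2).
∫_0^3/2 u² dx = 3/4, so ||u||_L² = sqrt(3)/2.
∫_0^3/2 (u')² dx = π^2/3, so ||u'||_L² = sqrt(3)*π/3.
Ratio ||u||_L² / ||u'||_L² = 3/(2*π).
Sharp Poincaré constant on H^1_0(0, 3/2) is C_P = L/π = 3/(2*π), achieved by sin(2*π/3·x).
This is the k = 1 eigenfunction (up to amplitude), so the ratio equals the sharp Poincaré constant exactly.


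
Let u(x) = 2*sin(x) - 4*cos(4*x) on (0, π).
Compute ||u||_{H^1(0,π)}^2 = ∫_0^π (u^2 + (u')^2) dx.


||u||_{H^1(0,π)}^2 = 544/15 + 140*π

u'(x) = 16*sin(4*x) + 2*cos(x).
Expand u² and (u')² and integrate term by term on (0, π), using: for integers n ≥ 1, ∫_0^π sin²(nx) dx = ∫_0^π cos²(nx) dx = π/2; for n ≠ n', ∫_0^π sin(nx)sin(n'x) dx = ∫_0^π cos(nx)cos(n'x) dx = 0; and by product-to-sum, ∫_0^π sin(nx)cos(n'x) dx = ½∫_0^π [sin((n+n')x) + sin((n−n')x)] dx, which is 0 when n+n' is even and 2n/(n²−n'²) when n+n' is odd (it need not vanish on (0, π)).
  u² squared terms: (-4)²·∫cos(4x)² dx = 16·π/2 = 8*π;  (2)²·∫sin(x)² dx = 4·π/2 = 2*π.
  u² cross terms: 2·(-4)·(2)·∫cos(4x)·sin(x) dx = -16·(-2/15) = 32/15.
  So ∫_0^π u² dx = 8*π + 2*π + 32/15 = 32/15 + 10*π.
  (u')² squared terms: (2)²·∫cos(x)² dx = 4·π/2 = 2*π;  (16)²·∫sin(4x)² dx = 256·π/2 = 128*π.
  (u')² cross terms: 2·(2)·(16)·∫cos(x)·sin(4x) dx = 64·(8/15) = 512/15.
  So ∫_0^π (u')² dx = 2*π + 128*π + 512/15 = 512/15 + 130*π.
||u||_{H^1}^2 = (32/15 + 10*π) + (512/15 + 130*π) = 544/15 + 140*π.


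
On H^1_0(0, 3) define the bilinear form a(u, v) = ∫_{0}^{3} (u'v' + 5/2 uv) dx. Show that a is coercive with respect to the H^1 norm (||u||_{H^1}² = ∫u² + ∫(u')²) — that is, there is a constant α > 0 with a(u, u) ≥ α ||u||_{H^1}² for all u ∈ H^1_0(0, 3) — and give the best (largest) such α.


α = 1

Coercivity of a(·,·) on H^1_0(0, 3) means a(u, u) ≥ α ||u||_{H^1}² for every u ∈ H^1_0.
The interval has length L = 3, and Poincaré/coercivity depend only on L. Here a(u, u) = ∫(u')² + (5/2)·∫u².
Here c = 5/2 ≥ 1, so a(u,u) = ∫(u')² + c∫u² ≥ ∫(u')² + ∫u² = ||u||_{H^1}², i.e. α = 1 works. No larger α is possible: a(u,u) ≥ α||u||_{H^1}² means (1−α)∫(u')² ≥ (α−c)∫u², and for the modes u_n = sin(nπ(x−x₀)/L) (x₀ the left endpoint) one has ∫u_n²/∫(u_n')² = (L/(nπ))² → 0, so a(u_n,u_n)/||u_n||_{H^1}² → 1. Hence the optimal constant is α = 1.
Therefore α = 1.


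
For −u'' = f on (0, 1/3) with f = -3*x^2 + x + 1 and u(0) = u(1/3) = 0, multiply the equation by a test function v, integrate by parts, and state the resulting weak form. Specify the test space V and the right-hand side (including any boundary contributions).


V = H^1_0(0, 1/3) (so v(0) = v(1/3) = 0); weak form: ∫_0^1/3 u'v' dx = ∫_0^1/3 (-3*x^2 + x + 1) v dx for all v ∈ V.

Multiply both sides by a test function v and integrate from 0 to 1/3:
  ∫_0^1/3 −u''(x) v(x) dx = ∫_0^1/3 f(x) v(x) dx.
Integrate the LHS by parts once:
  ∫_0^1/3 −u'' v dx = −[u'(x) v(x)]_0^1/3 + ∫_0^1/3 u'(x) v'(x) dx.
Thus ∫_0^1/3 u'(x) v'(x) dx = ∫_0^1/3 f(x) v(x) dx + [u'(x) v(x)]_0^1/3.
Choose V so that boundary terms are either known or forced to vanish.
u is Dirichlet: u(0) = u(1/3) = 0. Let V = H^1_0(0, 1/3); then v(0) = v(1/3) = 0, and [u' v]_0^1/3 = 0.
Weak formulation: find u (satisfying any essential BC) such that ∫_0^1/3 u'(x) v'(x) dx = ∫_0^1/3 f v dx for all v ∈ V.
Substituting f(x) = -3*x^2 + x + 1, the right-hand side is ∫_0^1/3 (-3*x^2 + x + 1) v dx.


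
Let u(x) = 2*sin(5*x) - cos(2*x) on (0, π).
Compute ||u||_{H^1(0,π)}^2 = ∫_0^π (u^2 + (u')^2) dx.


||u||_{H^1(0,π)}^2 = -200/21 + 109*π/2

u'(x) = 2*sin(2*x) + 10*cos(5*x).
Expand u² and (u')² and integrate term by term on (0, π), using: for integers n ≥ 1, ∫_0^π sin²(nx) dx = ∫_0^π cos²(nx) dx = π/2; for n ≠ n', ∫_0^π sin(nx)sin(n'x) dx = ∫_0^π cos(nx)cos(n'x) dx = 0; and by product-to-sum, ∫_0^π sin(nx)cos(n'x) dx = ½∫_0^π [sin((n+n')x) + sin((n−n')x)] dx, which is 0 when n+n' is even and 2n/(n²−n'²) when n+n' is odd (it need not vanish on (0, π)).
  u² squared terms: (-1)²·∫cos(2x)² dx = 1·π/2 = π/2;  (2)²·∫sin(5x)² dx = 4·π/2 = 2*π.
  u² cross terms: 2·(-1)·(2)·∫cos(2x)·sin(5x) dx = -4·(10/21) = -40/21.
  So ∫_0^π u² dx = π/2 + 2*π − 40/21 = -40/21 + 5*π/2.
  (u')² squared terms: (2)²·∫sin(2x)² dx = 4·π/2 = 2*π;  (10)²·∫cos(5x)² dx = 100·π/2 = 50*π.
  (u')² cross terms: 2·(2)·(10)·∫sin(2x)·cos(5x) dx = 40·(-4/21) = -160/21.
  So ∫_0^π (u')² dx = 2*π + 50*π − 160/21 = -160/21 + 52*π.
||u||_{H^1}^2 = (-40/21 + 5*π/2) + (-160/21 + 52*π) = -200/21 + 109*π/2.


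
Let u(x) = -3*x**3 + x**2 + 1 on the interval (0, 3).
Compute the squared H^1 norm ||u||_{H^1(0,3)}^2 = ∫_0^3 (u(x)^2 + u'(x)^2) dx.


||u||_{H^1}^2 = 369219/70

The H^1 norm (squared) on an interval (0, L) is
  ||u||_{H^1}^2 = ∫_0^L u(x)^2 dx + ∫_0^L u'(x)^2 dx.
Compute u'(x) = -9*x**2 + 2*x.
Then u(x)^2 = 9*x**6 - 6*x**5 + x**4 - 6*x**3 + 2*x**2 + 1 and u'(x)^2 = 81*x**4 - 36*x**3 + 4*x**2.
Integrate each monomial from 0 to 3 using ∫_0^3 c·x^n dx = c·3^(n+1)/(n+1):
  ∫_0^3 u(x)^2 dx = ∫_0^3 (9*x^6 - 6*x^5 + x^4 - 6*x^3 + 2*x^2 + 1) dx. Term by term:
    ∫_0^3 9*x^6 dx = 19683/7;  ∫_0^3 -6*x^5 dx = -729;  ∫_0^3 x^4 dx = 243/5;
    ∫_0^3 -6*x^3 dx = -243/2;  ∫_0^3 2*x^2 dx = 18;  ∫_0^3 1 dx = 3.
  Sum: 19683/7 − 729 + 243/5 − 243/2 + 18 + 3 = 142167/70.
  ∫_0^3 u'(x)^2 dx = ∫_0^3 (81*x^4 - 36*x^3 + 4*x^2) dx. Term by term:
    ∫_0^3 81*x^4 dx = 19683/5;  ∫_0^3 -36*x^3 dx = -729;  ∫_0^3 4*x^2 dx = 36.
  Sum: 19683/5 − 729 + 36 = 16218/5.
Adding: ||u||_{H^1}^2 = 142167/70 + 16218/5 = 369219/70.


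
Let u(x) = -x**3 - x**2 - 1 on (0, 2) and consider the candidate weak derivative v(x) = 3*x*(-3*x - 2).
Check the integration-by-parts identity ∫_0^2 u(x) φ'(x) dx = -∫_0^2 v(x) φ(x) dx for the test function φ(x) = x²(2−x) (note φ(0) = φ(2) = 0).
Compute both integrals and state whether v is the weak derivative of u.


LHS = 48/5, RHS = 144/5. No, v is not the weak derivative of u.

u(x) = -x**3 - x**2 - 1, classical derivative u'(x) = -3*x**2 - 2*x.
φ(x) = x²(2−x), so φ'(x) = x*(4 - 3*x).
Note φ(0) = φ(2) = 0, so the boundary term u·φ vanishes.
LHS = ∫_0^2 u(x) φ'(x) dx = ∫_0^2 (3*x^5 - x^4 - 4*x^3 + 3*x^2 - 4*x) dx. Term by term:
  ∫_0^2 3*x^5 dx = 32;  ∫_0^2 -x^4 dx = -32/5;  ∫_0^2 -4*x^3 dx = -16;
  ∫_0^2 3*x^2 dx = 8;  ∫_0^2 -4*x dx = -8.
Sum: 32 − 32/5 − 16 + 8 − 8 = 48/5.
So LHS = 48/5.
∫_0^2 v(x) φ(x) dx = ∫_0^2 (9*x^5 - 12*x^4 - 12*x^3) dx. Term by term:
  ∫_0^2 9*x^5 dx = 96;  ∫_0^2 -12*x^4 dx = -384/5;  ∫_0^2 -12*x^3 dx = -48.
Sum: 96 − 384/5 − 48 = -144/5.
So RHS = -∫_0^2 v(x) φ(x) dx = 144/5.
LHS − RHS = -96/5 ≠ 0, so the identity fails.
(For a valid weak derivative the identity must hold for EVERY test function, in particular this one. The failure shows v is NOT the weak derivative of u.)
Correct weak derivative would be u'(x) = -3*x**2 - 2*x.


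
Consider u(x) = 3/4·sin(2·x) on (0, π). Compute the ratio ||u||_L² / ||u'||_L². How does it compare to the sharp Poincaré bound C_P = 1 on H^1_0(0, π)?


||u||_L² / ||u'||_L² = 1/2 < C_P = 1.

u(x) = 3/4·sin(2·x), so u'(x) = 3*cos(2*x)/2.
Writing u(x) = A·sin(kπx/L) with A = 3/4 and k = 2, use ∫_0^L sin²(kπx/L) dx = L/2 and ∫_0^L cos²(kπx/L) dx = L/2.
u² = 9/16·sin²(2·x) and (u')² = 9/4·cos²(2·x), and each of sin², cos² integrates to L/2 = π/2 over (0, π).
∫_0^π u² dx = 9*π/32, so ||u||_L² = 3*sqrt(2)*sqrt(π)/8.
∫_0^π (u')² dx = 9*π/8, so ||u'||_L² = 3*sqrt(2)*sqrt(π)/4.
Ratio ||u||_L² / ||u'||_L² = 1/2.
Sharp Poincaré constant on H^1_0(0, π) is C_P = L/π = 1, achieved by sin(x).
This is the k = 2 harmonic; the ratio L/(kπ) is strictly less than C_P = L/π, consistent with the sharp inequality ||u||_L² ≤ C_P ||u'||_L².


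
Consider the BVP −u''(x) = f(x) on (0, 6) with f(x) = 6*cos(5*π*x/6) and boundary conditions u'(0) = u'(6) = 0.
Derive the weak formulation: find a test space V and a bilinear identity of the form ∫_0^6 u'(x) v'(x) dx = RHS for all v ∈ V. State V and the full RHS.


V = H^1(0, 6) (no boundary constraint on v; u is determined up to an additive constant); weak form: ∫_0^6 u'v' dx = ∫_0^6 (6*cos(5*π*x/6)) v dx for all v ∈ V.

Multiply both sides by a test function v and integrate from 0 to 6:
  ∫_0^6 −u''(x) v(x) dx = ∫_0^6 f(x) v(x) dx.
Integrate the LHS by parts once:
  ∫_0^6 −u'' v dx = −[u'(x) v(x)]_0^6 + ∫_0^6 u'(x) v'(x) dx.
Thus ∫_0^6 u'(x) v'(x) dx = ∫_0^6 f(x) v(x) dx + [u'(x) v(x)]_0^6.
Choose V so that boundary terms are either known or forced to vanish.
u has homogeneous Neumann: u'(0) = u'(6) = 0. So [u' v]_0^6 = 0·v(6) − 0·v(0) = 0 for any v; take V = H^1(0, 6).
Weak formulation: find u (satisfying any essential BC) such that ∫_0^6 u'(x) v'(x) dx = ∫_0^6 f v dx for all v ∈ V (homogeneous Neumann, so boundary terms vanish).
Substituting f(x) = 6*cos(5*π*x/6), the right-hand side is ∫_0^6 (6*cos(5*π*x/6)) v dx.
Compatibility check (pure Neumann): taking v ≡ 1 ∈ V gives 0 = ∫_0^6 f dx + (0) − (0), i.e. ∫_0^6 f dx must equal u'(0) − u'(6) = 0. Indeed ∫_0^6 (6*cos(5*π*x/6)) dx = 0, so the data are compatible. The solution is then unique only up to an additive constant (fix it e.g. by requiring ∫_0^6 u dx = 0).


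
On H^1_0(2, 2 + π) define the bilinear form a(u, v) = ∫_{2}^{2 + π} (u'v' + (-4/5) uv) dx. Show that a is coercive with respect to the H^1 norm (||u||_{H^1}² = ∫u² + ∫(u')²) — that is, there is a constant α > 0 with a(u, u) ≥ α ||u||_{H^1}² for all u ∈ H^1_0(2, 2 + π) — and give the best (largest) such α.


α = 1/10

Coercivity of a(·,·) on H^1_0(2, 2 + π) means a(u, u) ≥ α ||u||_{H^1}² for every u ∈ H^1_0.
The interval has length L = π, and Poincaré/coercivity depend only on L. Here a(u, u) = ∫(u')² + (-4/5)·∫u².
Here c = -4/5 < 0 with |c| < (π/L)² = 1, so coercivity still holds. The condition a(u,u) ≥ α||u||_{H^1}² reads (1−α)∫(u')² ≥ (α−c)∫u². Any admissible α is ≤ 1 (rapidly oscillating u have ∫u²/∫(u')² → 0), and α = 1 would force 0 ≥ (1−c)∫u², impossible since c < 1; so 1−α > 0. By the sharp Poincaré inequality on H^1_0 of an interval of length L, ∫(u')² ≥ (π/L)²∫u² with equality for the first sine mode sin(π(x−x₀)/L) (x₀ the left endpoint), so the inequality holds for all u iff (1−α)(π/L)² ≥ α − c, i.e. α ≤ ((π/L)² + c)/((π/L)² + 1) = (1 + c(L/π)²)/(1 + (L/π)²). (Direct route, valid since c ≤ 0: Poincaré gives c∫u² ≥ c(L/π)²∫(u')², so a(u,u) ≥ (1 + c(L/π)²)∫(u')², while ||u||_{H^1}² ≤ (1 + (L/π)²)∫(u')²; dividing yields the same α.) With (π/L)² = 1 and c = -4/5, the largest admissible constant is α = ((π/L)² + c)/((π/L)² + 1).
Simplifying, α = 1/10.


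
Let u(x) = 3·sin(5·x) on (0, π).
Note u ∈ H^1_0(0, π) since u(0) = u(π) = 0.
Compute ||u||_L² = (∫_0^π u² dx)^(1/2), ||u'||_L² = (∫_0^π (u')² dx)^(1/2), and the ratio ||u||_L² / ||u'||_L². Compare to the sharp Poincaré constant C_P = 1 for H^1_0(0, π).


||u||_L² / ||u'||_L² = 1/5 < C_P = 1.

u(x) = 3·sin(5·x), so u'(x) = 15*cos(5*x).
Writing u(x) = A·sin(kπx/L) with A = 3 and k = 5, use ∫_0^L sin²(kπx/L) dx = L/2 and ∫_0^L cos²(kπx/L) dx = L/2.
u² = 9·sin²(5·x) and (u')² = 225·cos²(5·x), and each of sin², cos² integrates to L/2 = π/2 over (0, π).
∫_0^π u² dx = 9*π/2, so ||u||_L² = 3*sqrt(2)*sqrt(π)/2.
∫_0^π (u')² dx = 225*π/2, so ||u'||_L² = 15*sqrt(2)*sqrt(π)/2.
Ratio ||u||_L² / ||u'||_L² = 1/5.
Sharp Poincaré constant on H^1_0(0, π) is C_P = L/π = 1, achieved by sin(x).
This is the k = 5 harmonic; the ratio L/(kπ) is strictly less than C_P = L/π, consistent with the sharp inequality ||u||_L² ≤ C_P ||u'||_L².


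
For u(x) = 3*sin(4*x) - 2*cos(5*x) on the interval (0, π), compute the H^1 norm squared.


||u||_{H^1(0,π)}^2 = 832/3 + 257*π/2

u'(x) = 10*sin(5*x) + 12*cos(4*x).
Expand u² and (u')² and integrate term by term on (0, π), using: for integers n ≥ 1, ∫_0^π sin²(nx) dx = ∫_0^π cos²(nx) dx = π/2; for n ≠ n', ∫_0^π sin(nx)sin(n'x) dx = ∫_0^π cos(nx)cos(n'x) dx = 0; and by product-to-sum, ∫_0^π sin(nx)cos(n'x) dx = ½∫_0^π [sin((n+n')x) + sin((n−n')x)] dx, which is 0 when n+n' is even and 2n/(n²−n'²) when n+n' is odd (it need not vanish on (0, π)).
  u² squared terms: (-2)²·∫cos(5x)² dx = 4·π/2 = 2*π;  (3)²·∫sin(4x)² dx = 9·π/2 = 9*π/2.
  u² cross terms: 2·(-2)·(3)·∫cos(5x)·sin(4x) dx = -12·(-8/9) = 32/3.
  So ∫_0^π u² dx = 2*π + 9*π/2 + 32/3 = 32/3 + 13*π/2.
  (u')² squared terms: (10)²·∫sin(5x)² dx = 100·π/2 = 50*π;  (12)²·∫cos(4x)² dx = 144·π/2 = 72*π.
  (u')² cross terms: 2·(10)·(12)·∫sin(5x)·cos(4x) dx = 240·(10/9) = 800/3.
  So ∫_0^π (u')² dx = 50*π + 72*π + 800/3 = 800/3 + 122*π.
||u||_{H^1}^2 = (32/3 + 13*π/2) + (800/3 + 122*π) = 832/3 + 257*π/2.


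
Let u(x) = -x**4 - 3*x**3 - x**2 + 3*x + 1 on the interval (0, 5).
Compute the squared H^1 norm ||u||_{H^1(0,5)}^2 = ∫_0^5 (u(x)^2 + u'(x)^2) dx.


||u||_{H^1}^2 = 263530325/252

The H^1 norm (squared) on an interval (0, L) is
  ||u||_{H^1}^2 = ∫_0^L u(x)^2 dx + ∫_0^L u'(x)^2 dx.
Compute u'(x) = -4*x**3 - 9*x**2 - 2*x + 3.
Then u(x)^2 = x**8 + 6*x**7 + 11*x**6 - 19*x**4 - 12*x**3 + 7*x**2 + 6*x + 1 and u'(x)^2 = 16*x**6 + 72*x**5 + 97*x**4 + 12*x**3 - 50*x**2 - 12*x + 9.
Integrate each monomial from 0 to 5 using ∫_0^5 c·x^n dx = c·5^(n+1)/(n+1):
  ∫_0^5 u(x)^2 dx = ∫_0^5 (x^8 + 6*x^7 + 11*x^6 - 19*x^4 - 12*x^3 + 7*x^2 + 6*x + 1) dx. Term by term:
    ∫_0^5 x^8 dx = 1953125/9;  ∫_0^5 6*x^7 dx = 1171875/4;  ∫_0^5 11*x^6 dx = 859375/7;
    ∫_0^5 -19*x^4 dx = -11875;  ∫_0^5 -12*x^3 dx = -1875;  ∫_0^5 7*x^2 dx = 875/3;
    ∫_0^5 6*x dx = 75;  ∫_0^5 1 dx = 5.
  Sum: 1953125/9 + 1171875/4 + 859375/7 − 11875 − 1875 + 875/3 + 75 + 5 = 156081785/252.
  ∫_0^5 u'(x)^2 dx = ∫_0^5 (16*x^6 + 72*x^5 + 97*x^4 + 12*x^3 - 50*x^2 - 12*x + 9) dx. Term by term:
    ∫_0^5 16*x^6 dx = 1250000/7;  ∫_0^5 72*x^5 dx = 187500;  ∫_0^5 97*x^4 dx = 60625;
    ∫_0^5 12*x^3 dx = 1875;  ∫_0^5 -50*x^2 dx = -6250/3;  ∫_0^5 -12*x dx = -150;
    ∫_0^5 9 dx = 45.
  Sum: 1250000/7 + 187500 + 60625 + 1875 − 6250/3 − 150 + 45 = 8954045/21.
Adding: ||u||_{H^1}^2 = 156081785/252 + 8954045/21 = 263530325/252.


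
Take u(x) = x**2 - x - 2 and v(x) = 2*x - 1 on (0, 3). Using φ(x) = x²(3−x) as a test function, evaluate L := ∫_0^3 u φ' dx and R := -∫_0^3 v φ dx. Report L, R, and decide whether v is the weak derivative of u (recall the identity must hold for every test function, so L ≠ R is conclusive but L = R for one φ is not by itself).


LHS = -351/20, RHS = -351/20. Yes, v = u' weakly.

u(x) = x**2 - x - 2, classical derivative u'(x) = 2*x - 1.
φ(x) = x²(3−x), so φ'(x) = 3*x*(2 - x).
Note φ(0) = φ(3) = 0, so the boundary term u·φ vanishes.
LHS = ∫_0^3 u(x) φ'(x) dx = ∫_0^3 (-3*x^4 + 9*x^3 - 12*x) dx. Term by term:
  ∫_0^3 -3*x^4 dx = -729/5;  ∫_0^3 9*x^3 dx = 729/4;  ∫_0^3 -12*x dx = -54.
Sum: -729/5 + 729/4 − 54 = -351/20.
So LHS = -351/20.
∫_0^3 v(x) φ(x) dx = ∫_0^3 (-2*x^4 + 7*x^3 - 3*x^2) dx. Term by term:
  ∫_0^3 -2*x^4 dx = -486/5;  ∫_0^3 7*x^3 dx = 567/4;  ∫_0^3 -3*x^2 dx = -27.
Sum: -486/5 + 567/4 − 27 = 351/20.
So RHS = -∫_0^3 v(x) φ(x) dx = -351/20.
LHS = RHS, so the identity holds for this test φ.
Moreover u is smooth here and v(x) = u'(x) = 2*x - 1 pointwise, so the identity holds for every test function. Hence v is the weak derivative of u.


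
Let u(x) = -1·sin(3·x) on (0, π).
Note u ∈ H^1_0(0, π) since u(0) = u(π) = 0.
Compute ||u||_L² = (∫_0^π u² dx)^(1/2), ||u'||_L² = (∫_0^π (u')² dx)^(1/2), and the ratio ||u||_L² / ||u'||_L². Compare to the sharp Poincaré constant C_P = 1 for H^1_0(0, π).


||u||_L² / ||u'||_L² = 1/3 < C_P = 1.

u(x) = -1·sin(3·x), so u'(x) = -3*cos(3*x).
Writing u(x) = A·sin(kπx/L) with A = -1 and k = 3, use ∫_0^L sin²(kπx/L) dx = L/2 and ∫_0^L cos²(kπx/L) dx = L/2.
u² = 1·sin²(3·x) and (u')² = 9·cos²(3·x), and each of sin², cos² integrates to L/2 = π/2 over (0, π).
∫_0^π u² dx = π/2, so ||u||_L² = sqrt(2)*sqrt(π)/2.
∫_0^π (u')² dx = 9*π/2, so ||u'||_L² = 3*sqrt(2)*sqrt(π)/2.
Ratio ||u||_L² / ||u'||_L² = 1/3.
Sharp Poincaré constant on H^1_0(0, π) is C_P = L/π = 1, achieved by sin(x).
This is the k = 3 harmonic; the ratio L/(kπ) is strictly less than C_P = L/π, consistent with the sharp inequality ||u||_L² ≤ C_P ||u'||_L².


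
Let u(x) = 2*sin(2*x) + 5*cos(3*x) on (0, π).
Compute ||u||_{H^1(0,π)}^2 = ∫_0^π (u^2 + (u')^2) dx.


||u||_{H^1(0,π)}^2 = -160 + 135*π

u'(x) = -15*sin(3*x) + 4*cos(2*x).
Expand u² and (u')² and integrate term by term on (0, π), using: for integers n ≥ 1, ∫_0^π sin²(nx) dx = ∫_0^π cos²(nx) dx = π/2; for n ≠ n', ∫_0^π sin(nx)sin(n'x) dx = ∫_0^π cos(nx)cos(n'x) dx = 0; and by product-to-sum, ∫_0^π sin(nx)cos(n'x) dx = ½∫_0^π [sin((n+n')x) + sin((n−n')x)] dx, which is 0 when n+n' is even and 2n/(n²−n'²) when n+n' is odd (it need not vanish on (0, π)).
  u² squared terms: (2)²·∫sin(2x)² dx = 4·π/2 = 2*π;  (5)²·∫cos(3x)² dx = 25·π/2 = 25*π/2.
  u² cross terms: 2·(2)·(5)·∫sin(2x)·cos(3x) dx = 20·(-4/5) = -16.
  So ∫_0^π u² dx = 2*π + 25*π/2 − 16 = -16 + 29*π/2.
  (u')² squared terms: (-15)²·∫sin(3x)² dx = 225·π/2 = 225*π/2;  (4)²·∫cos(2x)² dx = 16·π/2 = 8*π.
  (u')² cross terms: 2·(-15)·(4)·∫sin(3x)·cos(2x) dx = -120·(6/5) = -144.
  So ∫_0^π (u')² dx = 225*π/2 + 8*π − 144 = -144 + 241*π/2.
||u||_{H^1}^2 = (-16 + 29*π/2) + (-144 + 241*π/2) = -160 + 135*π.


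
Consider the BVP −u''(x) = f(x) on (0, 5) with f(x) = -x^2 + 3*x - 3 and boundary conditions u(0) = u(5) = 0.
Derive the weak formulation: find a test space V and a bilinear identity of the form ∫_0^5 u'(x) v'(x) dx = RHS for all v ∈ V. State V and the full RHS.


V = H^1_0(0, 5) (so v(0) = v(5) = 0); weak form: ∫_0^5 u'v' dx = ∫_0^5 (-x^2 + 3*x - 3) v dx for all v ∈ V.

Multiply both sides by a test function v and integrate from 0 to 5:
  ∫_0^5 −u''(x) v(x) dx = ∫_0^5 f(x) v(x) dx.
Integrate the LHS by parts once:
  ∫_0^5 −u'' v dx = −[u'(x) v(x)]_0^5 + ∫_0^5 u'(x) v'(x) dx.
Thus ∫_0^5 u'(x) v'(x) dx = ∫_0^5 f(x) v(x) dx + [u'(x) v(x)]_0^5.
Choose V so that boundary terms are either known or forced to vanish.
u is Dirichlet: u(0) = u(5) = 0. Let V = H^1_0(0, 5); then v(0) = v(5) = 0, and [u' v]_0^5 = 0.
Weak formulation: find u (satisfying any essential BC) such that ∫_0^5 u'(x) v'(x) dx = ∫_0^5 f v dx for all v ∈ V.
Substituting f(x) = -x^2 + 3*x - 3, the right-hand side is ∫_0^5 (-x^2 + 3*x - 3) v dx.
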